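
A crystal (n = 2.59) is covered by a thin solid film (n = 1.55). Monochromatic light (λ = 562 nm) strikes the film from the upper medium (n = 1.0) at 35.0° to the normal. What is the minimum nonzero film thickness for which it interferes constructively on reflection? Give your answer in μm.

0.195 μm

Ray reflecting at the top interface goes from n = 1.0 toward n = 1.55: a half-wave phase shift.
Ray reflecting at the bottom interface goes from n = 1.55 toward n = 2.59: a half-wave phase shift.
Zero or two π shifts → no net half-wave offset.
For strong reflection here: 2 n t cos θ_r = m λ.
Snell's law: 1.0 sin 35.0° = 1.55 sin θ_r → sin θ_r = 0.370, cos θ_r = 0.929.
Minimum nonzero at m = 1: t = λ / (2 n cos θ_r) = 562 / (2 × 1.55 × 0.929) = 195 nm.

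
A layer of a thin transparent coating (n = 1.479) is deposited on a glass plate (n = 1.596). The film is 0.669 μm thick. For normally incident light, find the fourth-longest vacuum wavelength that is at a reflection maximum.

Top surface (1.0 → 1.479): reflection off a higher-index medium gives a half-wave phase shift.
Ray reflecting at the bottom interface goes from n = 1.479 toward n = 1.596: a half-wave phase shift.
The two reflections carry the same phase change, so no net offset.
With no net inversion, constructive interference in reflection requires 2 n t = m λ.
λ = 2 n t / m. The fourth-longest wavelength is m = 4: λ = 2 × 1.479 × 669 / 4.00 = 495 nm.

495 nm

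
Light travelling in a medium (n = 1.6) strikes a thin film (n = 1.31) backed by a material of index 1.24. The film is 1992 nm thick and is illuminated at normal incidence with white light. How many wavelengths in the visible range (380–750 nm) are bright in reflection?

At the upper boundary (n = 1.6 to n = 1.31) the reflected ray undergoes no phase shift.
At the lower boundary (n = 1.31 to n = 1.24) the reflected ray undergoes no phase shift.
Zero or two π shifts → no net half-wave offset.
With no net inversion, constructive interference in reflection requires 2 n t = m λ.
λ = 2 n t / m = 5219 / m nm.
m=6: 870 nm (IR); m=7: 746 nm (visible); m=8: 652 nm (visible); m=9: 580 nm (visible); m=10: 522 nm (visible); m=11: 474 nm (visible); m=12: 435 nm (visible); m=13: 401 nm (visible); m=14: 373 nm (UV).

7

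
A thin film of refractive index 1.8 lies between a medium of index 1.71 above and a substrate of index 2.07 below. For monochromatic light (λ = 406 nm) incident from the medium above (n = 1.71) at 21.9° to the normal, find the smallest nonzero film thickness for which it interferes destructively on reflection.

60.3 nm

Top surface (1.71 → 1.8): reflection off a higher-index medium gives a half-wave phase shift.
At the lower boundary (n = 1.8 to n = 2.07) the reflected ray undergoes a half-wave phase shift.
Net: no relative phase inversion (both shifts match).
For minimum reflection here: 2 n t cos θ_r = (m + ½) λ.
Snell's law: 1.71 sin 21.9° = 1.8 sin θ_r → sin θ_r = 0.354, cos θ_r = 0.935.
Minimum at m = 0: t = λ / (4 n cos θ_r) = 406 / (4 × 1.8 × 0.935) = 60.3 nm.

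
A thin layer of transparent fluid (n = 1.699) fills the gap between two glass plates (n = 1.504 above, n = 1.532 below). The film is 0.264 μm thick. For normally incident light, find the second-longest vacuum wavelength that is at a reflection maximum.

Top surface (1.504 → 1.699): reflection off a higher-index medium gives a half-wave phase shift.
At the lower boundary (n = 1.699 to n = 1.532) the reflected ray undergoes no phase shift.
Net: one phase inversion between the two reflected rays.
For maximum reflection here: 2 n t = (m + ½) λ.
λ = 2 n t / (m + ½). The second-longest wavelength is m = 1: λ = 2 × 1.699 × 264 / 1.50 = 598 nm.

598 nm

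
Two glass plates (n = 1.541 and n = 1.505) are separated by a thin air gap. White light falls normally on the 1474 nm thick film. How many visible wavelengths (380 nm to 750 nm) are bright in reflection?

4

At the upper boundary (n = 1.541 to n = 1.0) the reflected ray undergoes no phase shift.
Bottom surface (1.0 → 1.505): reflection off a higher-index medium gives a half-wave phase shift.
The two reflections differ by half a wavelength.
With one net inversion, constructive interference in reflection requires 2 n t = (m + ½) λ.
λ = 2 n t / (m + ½) = 2948 / (m + ½) nm.
m=3: 842 nm (IR); m=4: 655 nm (visible); m=5: 536 nm (visible); m=6: 454 nm (visible); m=7: 393 nm (visible); m=8: 347 nm (UV).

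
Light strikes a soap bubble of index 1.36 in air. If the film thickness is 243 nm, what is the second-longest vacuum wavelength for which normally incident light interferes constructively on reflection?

441 nm

Ray reflecting at the top interface goes from n = 1.0 toward n = 1.36: a half-wave phase shift.
At the lower boundary (n = 1.36 to n = 1.0) the reflected ray undergoes no phase shift.
Net: one phase inversion between the two reflected rays.
So the condition for constructive reflection is 2 n t = (m + ½) λ.
λ = 2 n t / (m + ½). The second-longest wavelength is m = 1: λ = 2 × 1.36 × 243 / 1.50 = 441 nm.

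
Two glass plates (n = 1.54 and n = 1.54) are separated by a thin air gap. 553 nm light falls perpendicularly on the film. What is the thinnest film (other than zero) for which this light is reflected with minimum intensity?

277 nm

Top surface (1.54 → 1.0): reflection off a lower-index medium gives no phase shift.
At the lower boundary (n = 1.0 to n = 1.54) the reflected ray undergoes a half-wave phase shift.
Net: one phase inversion between the two reflected rays.
With one net inversion, destructive interference in reflection requires 2 n t = m λ.
Minimum nonzero at m = 1: t = λ / (2 n) = 553 / (2 × 1.0) = 277 nm.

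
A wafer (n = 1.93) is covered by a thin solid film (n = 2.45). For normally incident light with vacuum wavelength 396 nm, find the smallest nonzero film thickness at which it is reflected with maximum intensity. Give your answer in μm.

0.0404 μm

Ray reflecting at the top interface goes from n = 1.0 toward n = 2.45: a half-wave phase shift.
At the lower boundary (n = 2.45 to n = 1.93) the reflected ray undergoes no phase shift.
Exactly one π shift → a net half-wave offset.
So the condition for constructive reflection is 2 n t = (m + ½) λ.
Minimum at m = 0: t = λ / (4 n) = 396 / (4 × 2.45) = 40.4 nm.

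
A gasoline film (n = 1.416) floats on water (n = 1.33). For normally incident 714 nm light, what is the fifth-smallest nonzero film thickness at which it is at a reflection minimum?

1261 nm

At the upper boundary (n = 1.0 to n = 1.416) the reflected ray undergoes a half-wave phase shift.
Ray reflecting at the bottom interface goes from n = 1.416 toward n = 1.33: no phase shift.
Net: one phase inversion between the two reflected rays.
So the condition for destructive reflection is 2 n t = m λ.
The fifth-smallest nonzero thickness corresponds to m = 5: t = m λ / (2 n) = 5.00 × 714 / (2 × 1.416) = 1261 nm.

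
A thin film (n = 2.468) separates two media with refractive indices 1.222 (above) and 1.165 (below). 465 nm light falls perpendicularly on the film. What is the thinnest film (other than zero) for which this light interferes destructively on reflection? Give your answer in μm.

0.0942 μm

Ray reflecting at the top interface goes from n = 1.222 toward n = 2.468: a half-wave phase shift.
Bottom surface (2.468 → 1.165): reflection off a lower-index medium gives no phase shift.
The two reflections differ by half a wavelength.
With one net inversion, destructive interference in reflection requires 2 n t = m λ.
Minimum nonzero at m = 1: t = λ / (2 n) = 465 / (2 × 2.468) = 94.2 nm.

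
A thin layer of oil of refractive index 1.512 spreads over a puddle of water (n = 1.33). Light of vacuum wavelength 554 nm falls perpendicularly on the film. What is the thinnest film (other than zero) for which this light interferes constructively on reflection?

Ray reflecting at the top interface goes from n = 1.0 toward n = 1.512: a half-wave phase shift.
Ray reflecting at the bottom interface goes from n = 1.512 toward n = 1.33: no phase shift.
Exactly one π shift → a net half-wave offset.
So the condition for constructive reflection is 2 n t = (m + ½) λ.
Minimum at m = 0: t = λ / (4 n) = 554 / (4 × 1.512) = 91.6 nm.

91.6 nm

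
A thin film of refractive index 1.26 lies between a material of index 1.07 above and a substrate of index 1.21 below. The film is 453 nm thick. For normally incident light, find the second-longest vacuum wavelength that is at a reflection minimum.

Top surface (1.07 → 1.26): reflection off a higher-index medium gives a half-wave phase shift.
At the lower boundary (n = 1.26 to n = 1.21) the reflected ray undergoes no phase shift.
Net: one phase inversion between the two reflected rays.
With one net inversion, destructive interference in reflection requires 2 n t = m λ.
λ = 2 n t / m. The second-longest wavelength is m = 2: λ = 2 × 1.26 × 453 / 2.00 = 571 nm.

571 nm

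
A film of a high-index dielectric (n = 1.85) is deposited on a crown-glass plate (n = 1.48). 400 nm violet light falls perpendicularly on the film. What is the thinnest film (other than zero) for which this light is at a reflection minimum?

At the upper boundary (n = 1.0 to n = 1.85) the reflected ray undergoes a half-wave phase shift.
Ray reflecting at the bottom interface goes from n = 1.85 toward n = 1.48: no phase shift.
The two reflections differ by half a wavelength.
With one net inversion, destructive interference in reflection requires 2 n t = m λ.
Minimum nonzero at m = 1: t = λ / (2 n) = 400 / (2 × 1.85) = 108 nm.

108 nm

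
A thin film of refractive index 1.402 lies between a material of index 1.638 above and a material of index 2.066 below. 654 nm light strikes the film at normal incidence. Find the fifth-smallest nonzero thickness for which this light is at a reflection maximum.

At the upper boundary (n = 1.638 to n = 1.402) the reflected ray undergoes no phase shift.
At the lower boundary (n = 1.402 to n = 2.066) the reflected ray undergoes a half-wave phase shift.
Exactly one π shift → a net half-wave offset.
For bright reflection here: 2 n t = (m + ½) λ.
The fifth-smallest nonzero thickness corresponds to m = 4: t = (m + ½) λ / (2 n) = 4.50 × 654 / (2 × 1.402) = 1050 nm.

1050 nm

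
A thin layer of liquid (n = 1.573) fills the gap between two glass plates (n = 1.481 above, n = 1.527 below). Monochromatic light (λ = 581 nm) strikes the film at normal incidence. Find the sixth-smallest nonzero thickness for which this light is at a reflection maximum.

1016 nm

At the upper boundary (n = 1.481 to n = 1.573) the reflected ray undergoes a half-wave phase shift.
At the lower boundary (n = 1.573 to n = 1.527) the reflected ray undergoes no phase shift.
The two reflections differ by half a wavelength.
So the condition for constructive reflection is 2 n t = (m + ½) λ.
The sixth-smallest nonzero thickness corresponds to m = 5: t = (m + ½) λ / (2 n) = 5.50 × 581 / (2 × 1.573) = 1016 nm.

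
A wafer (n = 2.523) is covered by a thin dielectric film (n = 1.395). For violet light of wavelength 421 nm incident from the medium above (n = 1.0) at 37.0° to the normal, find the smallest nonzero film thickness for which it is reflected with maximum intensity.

167 nm

At the upper boundary (n = 1.0 to n = 1.395) the reflected ray undergoes a half-wave phase shift.
At the lower boundary (n = 1.395 to n = 2.523) the reflected ray undergoes a half-wave phase shift.
The two reflections carry the same phase change, so no net offset.
So the condition for constructive reflection is 2 n t cos θ_r = m λ.
Snell's law: 1.0 sin 37.0° = 1.395 sin θ_r → sin θ_r = 0.431, cos θ_r = 0.902.
Minimum nonzero at m = 1: t = λ / (2 n cos θ_r) = 421 / (2 × 1.395 × 0.902) = 167 nm.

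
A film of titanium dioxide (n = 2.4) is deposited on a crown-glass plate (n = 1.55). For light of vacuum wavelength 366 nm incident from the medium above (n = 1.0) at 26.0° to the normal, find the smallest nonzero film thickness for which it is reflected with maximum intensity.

Ray reflecting at the top interface goes from n = 1.0 toward n = 2.4: a half-wave phase shift.
Ray reflecting at the bottom interface goes from n = 2.4 toward n = 1.55: no phase shift.
Exactly one π shift → a net half-wave offset.
For strong reflection here: 2 n t cos θ_r = (m + ½) λ.
Snell's law: 1.0 sin 26.0° = 2.4 sin θ_r → sin θ_r = 0.183, cos θ_r = 0.983.
Minimum at m = 0: t = λ / (4 n cos θ_r) = 366 / (4 × 2.4 × 0.983) = 38.8 nm.

38.8 nm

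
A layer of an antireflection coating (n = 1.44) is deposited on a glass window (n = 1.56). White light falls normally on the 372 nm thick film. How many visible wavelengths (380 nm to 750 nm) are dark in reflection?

Top surface (1.0 → 1.44): reflection off a higher-index medium gives a half-wave phase shift.
Bottom surface (1.44 → 1.56): reflection off a higher-index medium gives a half-wave phase shift.
Net: no relative phase inversion (both shifts match).
With no net inversion, destructive interference in reflection requires 2 n t = (m + ½) λ.
λ = 2 n t / (m + ½) = 1071 / (m + ½) nm.
m=0: 2143 nm (IR); m=1: 714 nm (visible); m=2: 429 nm (visible); m=3: 306 nm (UV).

2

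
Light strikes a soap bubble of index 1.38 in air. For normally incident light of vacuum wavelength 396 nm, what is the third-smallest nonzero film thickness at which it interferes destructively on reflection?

Ray reflecting at the top interface goes from n = 1.0 toward n = 1.38: a half-wave phase shift.
At the lower boundary (n = 1.38 to n = 1.0) the reflected ray undergoes no phase shift.
The two reflections differ by half a wavelength.
With one net inversion, destructive interference in reflection requires 2 n t = m λ.
The third-smallest nonzero thickness corresponds to m = 3: t = m λ / (2 n) = 3.00 × 396 / (2 × 1.38) = 430 nm.

430 nm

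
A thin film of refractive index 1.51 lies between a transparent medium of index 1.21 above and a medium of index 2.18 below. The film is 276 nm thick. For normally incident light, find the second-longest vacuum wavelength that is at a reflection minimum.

At the upper boundary (n = 1.21 to n = 1.51) the reflected ray undergoes a half-wave phase shift.
At the lower boundary (n = 1.51 to n = 2.18) the reflected ray undergoes a half-wave phase shift.
The two reflections carry the same phase change, so no net offset.
For minimum reflection here: 2 n t = (m + ½) λ.
λ = 2 n t / (m + ½). The second-longest wavelength is m = 1: λ = 2 × 1.51 × 276 / 1.50 = 556 nm.

556 nm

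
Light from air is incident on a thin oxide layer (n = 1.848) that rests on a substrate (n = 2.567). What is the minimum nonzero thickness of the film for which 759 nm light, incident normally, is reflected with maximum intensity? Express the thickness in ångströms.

2054 Å

At the upper boundary (n = 1.0 to n = 1.848) the reflected ray undergoes a half-wave phase shift.
At the lower boundary (n = 1.848 to n = 2.567) the reflected ray undergoes a half-wave phase shift.
Net: no relative phase inversion (both shifts match).
With no net inversion, constructive interference in reflection requires 2 n t = m λ.
Minimum nonzero at m = 1: t = λ / (2 n) = 759 / (2 × 1.848) = 205 nm.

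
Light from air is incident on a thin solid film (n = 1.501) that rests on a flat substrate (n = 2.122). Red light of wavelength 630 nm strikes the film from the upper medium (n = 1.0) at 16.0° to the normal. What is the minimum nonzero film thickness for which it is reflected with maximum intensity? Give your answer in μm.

Ray reflecting at the top interface goes from n = 1.0 toward n = 1.501: a half-wave phase shift.
Bottom surface (1.501 → 2.122): reflection off a higher-index medium gives a half-wave phase shift.
Net: no relative phase inversion (both shifts match).
For bright reflection here: 2 n t cos θ_r = m λ.
Snell's law: 1.0 sin 16.0° = 1.501 sin θ_r → sin θ_r = 0.184, cos θ_r = 0.983.
Minimum nonzero at m = 1: t = λ / (2 n cos θ_r) = 630 / (2 × 1.501 × 0.983) = 213 nm.

0.213 μm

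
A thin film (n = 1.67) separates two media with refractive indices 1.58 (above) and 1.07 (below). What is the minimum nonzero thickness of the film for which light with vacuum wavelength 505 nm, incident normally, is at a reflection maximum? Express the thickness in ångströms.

756 Å

At the upper boundary (n = 1.58 to n = 1.67) the reflected ray undergoes a half-wave phase shift.
Ray reflecting at the bottom interface goes from n = 1.67 toward n = 1.07: no phase shift.
Exactly one π shift → a net half-wave offset.
With one net inversion, constructive interference in reflection requires 2 n t = (m + ½) λ.
Minimum at m = 0: t = λ / (4 n) = 505 / (4 × 1.67) = 75.6 nm.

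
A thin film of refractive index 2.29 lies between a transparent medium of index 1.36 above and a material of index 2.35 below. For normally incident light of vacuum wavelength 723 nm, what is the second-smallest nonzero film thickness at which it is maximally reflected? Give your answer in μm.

At the upper boundary (n = 1.36 to n = 2.29) the reflected ray undergoes a half-wave phase shift.
At the lower boundary (n = 2.29 to n = 2.35) the reflected ray undergoes a half-wave phase shift.
Zero or two π shifts → no net half-wave offset.
For bright reflection here: 2 n t = m λ.
The second-smallest nonzero thickness corresponds to m = 2: t = m λ / (2 n) = 2.00 × 723 / (2 × 2.29) = 316 nm.

0.316 μm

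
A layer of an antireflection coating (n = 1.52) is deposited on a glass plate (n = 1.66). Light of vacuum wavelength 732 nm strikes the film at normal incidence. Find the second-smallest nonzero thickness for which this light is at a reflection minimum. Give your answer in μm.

Ray reflecting at the top interface goes from n = 1.0 toward n = 1.52: a half-wave phase shift.
Bottom surface (1.52 → 1.66): reflection off a higher-index medium gives a half-wave phase shift.
Net: no relative phase inversion (both shifts match).
So the condition for destructive reflection is 2 n t = (m + ½) λ.
The second-smallest nonzero thickness corresponds to m = 1: t = (m + ½) λ / (2 n) = 1.50 × 732 / (2 × 1.52) = 361 nm.

0.361 μm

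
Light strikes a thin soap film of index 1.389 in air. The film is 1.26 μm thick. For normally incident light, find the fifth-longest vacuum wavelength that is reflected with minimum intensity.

Top surface (1.0 → 1.389): reflection off a higher-index medium gives a half-wave phase shift.
Ray reflecting at the bottom interface goes from n = 1.389 toward n = 1.0: no phase shift.
Net: one phase inversion between the two reflected rays.
For weak reflection here: 2 n t = m λ.
λ = 2 n t / m. The fifth-longest wavelength is m = 5: λ = 2 × 1.389 × 1260 / 5.00 = 700 nm.

700 nm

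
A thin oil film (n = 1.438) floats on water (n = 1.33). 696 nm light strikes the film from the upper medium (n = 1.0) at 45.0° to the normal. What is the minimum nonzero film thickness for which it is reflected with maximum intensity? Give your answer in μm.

Top surface (1.0 → 1.438): reflection off a higher-index medium gives a half-wave phase shift.
Bottom surface (1.438 → 1.33): reflection off a lower-index medium gives no phase shift.
Exactly one π shift → a net half-wave offset.
So the condition for constructive reflection is 2 n t cos θ_r = (m + ½) λ.
Snell's law: 1.0 sin 45.0° = 1.438 sin θ_r → sin θ_r = 0.492, cos θ_r = 0.871.
Minimum at m = 0: t = λ / (4 n cos θ_r) = 696 / (4 × 1.438 × 0.871) = 139 nm.

0.139 μm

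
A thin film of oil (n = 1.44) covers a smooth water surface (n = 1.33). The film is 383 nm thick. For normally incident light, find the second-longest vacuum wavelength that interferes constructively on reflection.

Ray reflecting at the top interface goes from n = 1.0 toward n = 1.44: a half-wave phase shift.
At the lower boundary (n = 1.44 to n = 1.33) the reflected ray undergoes no phase shift.
Exactly one π shift → a net half-wave offset.
For bright reflection here: 2 n t = (m + ½) λ.
λ = 2 n t / (m + ½). The second-longest wavelength is m = 1: λ = 2 × 1.44 × 383 / 1.50 = 735 nm.

735 nm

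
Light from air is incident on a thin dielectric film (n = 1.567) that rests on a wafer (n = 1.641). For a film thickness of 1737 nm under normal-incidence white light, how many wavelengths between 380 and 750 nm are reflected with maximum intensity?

7

At the upper boundary (n = 1.0 to n = 1.567) the reflected ray undergoes a half-wave phase shift.
Bottom surface (1.567 → 1.641): reflection off a higher-index medium gives a half-wave phase shift.
Zero or two π shifts → no net half-wave offset.
For strong reflection here: 2 n t = m λ.
λ = 2 n t / m = 5444 / m nm.
m=7: 778 nm (IR); m=8: 680 nm (visible); m=9: 605 nm (visible); m=10: 544 nm (visible); m=11: 495 nm (visible); m=12: 454 nm (visible); m=13: 419 nm (visible); m=14: 389 nm (visible); m=15: 363 nm (UV).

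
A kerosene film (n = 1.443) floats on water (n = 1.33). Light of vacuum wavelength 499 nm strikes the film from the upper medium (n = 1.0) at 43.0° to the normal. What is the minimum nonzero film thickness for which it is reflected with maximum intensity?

At the upper boundary (n = 1.0 to n = 1.443) the reflected ray undergoes a half-wave phase shift.
Ray reflecting at the bottom interface goes from n = 1.443 toward n = 1.33: no phase shift.
The two reflections differ by half a wavelength.
So the condition for constructive reflection is 2 n t cos θ_r = (m + ½) λ.
Snell's law: 1.0 sin 43.0° = 1.443 sin θ_r → sin θ_r = 0.473, cos θ_r = 0.881.
Minimum at m = 0: t = λ / (4 n cos θ_r) = 499 / (4 × 1.443 × 0.881) = 98.1 nm.

98.1 nm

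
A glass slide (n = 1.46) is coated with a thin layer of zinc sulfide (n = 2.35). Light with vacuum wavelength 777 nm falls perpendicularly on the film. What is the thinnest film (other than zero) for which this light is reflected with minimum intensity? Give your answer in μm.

Top surface (1.0 → 2.35): reflection off a higher-index medium gives a half-wave phase shift.
Bottom surface (2.35 → 1.46): reflection off a lower-index medium gives no phase shift.
Net: one phase inversion between the two reflected rays.
So the condition for destructive reflection is 2 n t = m λ.
Minimum nonzero at m = 1: t = λ / (2 n) = 777 / (2 × 2.35) = 165 nm.

0.165 μm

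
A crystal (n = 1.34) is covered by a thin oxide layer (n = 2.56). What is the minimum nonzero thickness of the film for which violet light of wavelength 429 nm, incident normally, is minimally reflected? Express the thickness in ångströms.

838 Å

At the upper boundary (n = 1.0 to n = 2.56) the reflected ray undergoes a half-wave phase shift.
Ray reflecting at the bottom interface goes from n = 2.56 toward n = 1.34: no phase shift.
Net: one phase inversion between the two reflected rays.
So the condition for destructive reflection is 2 n t = m λ.
Minimum nonzero at m = 1: t = λ / (2 n) = 429 / (2 × 2.56) = 83.8 nm.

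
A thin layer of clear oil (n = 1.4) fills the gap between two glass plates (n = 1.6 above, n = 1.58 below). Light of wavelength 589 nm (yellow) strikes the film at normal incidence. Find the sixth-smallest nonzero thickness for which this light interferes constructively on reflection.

Top surface (1.6 → 1.4): reflection off a lower-index medium gives no phase shift.
At the lower boundary (n = 1.4 to n = 1.58) the reflected ray undergoes a half-wave phase shift.
The two reflections differ by half a wavelength.
For maximum reflection here: 2 n t = (m + ½) λ.
The sixth-smallest nonzero thickness corresponds to m = 5: t = (m + ½) λ / (2 n) = 5.50 × 589 / (2 × 1.4) = 1157 nm.

1157 nm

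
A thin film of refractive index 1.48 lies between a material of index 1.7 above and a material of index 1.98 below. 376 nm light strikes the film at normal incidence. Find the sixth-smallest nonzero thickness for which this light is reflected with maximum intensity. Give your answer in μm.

0.699 μm

Ray reflecting at the top interface goes from n = 1.7 toward n = 1.48: no phase shift.
Ray reflecting at the bottom interface goes from n = 1.48 toward n = 1.98: a half-wave phase shift.
Net: one phase inversion between the two reflected rays.
With one net inversion, constructive interference in reflection requires 2 n t = (m + ½) λ.
The sixth-smallest nonzero thickness corresponds to m = 5: t = (m + ½) λ / (2 n) = 5.50 × 376 / (2 × 1.48) = 699 nm.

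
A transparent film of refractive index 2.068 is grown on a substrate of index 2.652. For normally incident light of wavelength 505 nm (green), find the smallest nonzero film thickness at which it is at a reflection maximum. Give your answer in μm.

0.122 μm

Ray reflecting at the top interface goes from n = 1.0 toward n = 2.068: a half-wave phase shift.
Ray reflecting at the bottom interface goes from n = 2.068 toward n = 2.652: a half-wave phase shift.
Zero or two π shifts → no net half-wave offset.
With no net inversion, constructive interference in reflection requires 2 n t = m λ.
Minimum nonzero at m = 1: t = λ / (2 n) = 505 / (2 × 2.068) = 122 nm.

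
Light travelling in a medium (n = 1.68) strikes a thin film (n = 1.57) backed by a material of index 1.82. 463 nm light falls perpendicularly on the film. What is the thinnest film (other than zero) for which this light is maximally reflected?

73.7 nm

Top surface (1.68 → 1.57): reflection off a lower-index medium gives no phase shift.
Bottom surface (1.57 → 1.82): reflection off a higher-index medium gives a half-wave phase shift.
Net: one phase inversion between the two reflected rays.
With one net inversion, constructive interference in reflection requires 2 n t = (m + ½) λ.
Minimum at m = 0: t = λ / (4 n) = 463 / (4 × 1.57) = 73.7 nm.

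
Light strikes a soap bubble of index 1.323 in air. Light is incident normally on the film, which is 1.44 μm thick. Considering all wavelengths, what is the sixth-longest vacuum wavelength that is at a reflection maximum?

Ray reflecting at the top interface goes from n = 1.0 toward n = 1.323: a half-wave phase shift.
Ray reflecting at the bottom interface goes from n = 1.323 toward n = 1.0: no phase shift.
Exactly one π shift → a net half-wave offset.
For strong reflection here: 2 n t = (m + ½) λ.
λ = 2 n t / (m + ½). The sixth-longest wavelength is m = 5: λ = 2 × 1.323 × 1440 / 5.50 = 693 nm.

693 nm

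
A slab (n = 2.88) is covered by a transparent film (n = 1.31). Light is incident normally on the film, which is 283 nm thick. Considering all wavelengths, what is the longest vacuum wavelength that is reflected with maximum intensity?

Top surface (1.0 → 1.31): reflection off a higher-index medium gives a half-wave phase shift.
At the lower boundary (n = 1.31 to n = 2.88) the reflected ray undergoes a half-wave phase shift.
The two reflections carry the same phase change, so no net offset.
With no net inversion, constructive interference in reflection requires 2 n t = m λ.
λ = 2 n t / m. The longest wavelength is m = 1: λ = 2 × 1.31 × 283 / 1.00 = 741 nm.

741 nm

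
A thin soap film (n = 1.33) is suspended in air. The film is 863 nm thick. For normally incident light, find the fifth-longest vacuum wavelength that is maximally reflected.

510 nm

At the upper boundary (n = 1.0 to n = 1.33) the reflected ray undergoes a half-wave phase shift.
Ray reflecting at the bottom interface goes from n = 1.33 toward n = 1.0: no phase shift.
Exactly one π shift → a net half-wave offset.
With one net inversion, constructive interference in reflection requires 2 n t = (m + ½) λ.
λ = 2 n t / (m + ½). The fifth-longest wavelength is m = 4: λ = 2 × 1.33 × 863 / 4.50 = 510 nm.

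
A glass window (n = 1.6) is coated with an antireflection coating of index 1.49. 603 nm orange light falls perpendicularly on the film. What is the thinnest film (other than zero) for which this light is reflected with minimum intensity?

Top surface (1.0 → 1.49): reflection off a higher-index medium gives a half-wave phase shift.
At the lower boundary (n = 1.49 to n = 1.6) the reflected ray undergoes a half-wave phase shift.
The two reflections carry the same phase change, so no net offset.
With no net inversion, destructive interference in reflection requires 2 n t = (m + ½) λ.
Minimum at m = 0: t = λ / (4 n) = 603 / (4 × 1.49) = 101 nm.

101 nm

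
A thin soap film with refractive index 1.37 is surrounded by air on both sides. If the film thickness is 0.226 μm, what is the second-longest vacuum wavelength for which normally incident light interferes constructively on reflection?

413 nm

Top surface (1.0 → 1.37): reflection off a higher-index medium gives a half-wave phase shift.
At the lower boundary (n = 1.37 to n = 1.0) the reflected ray undergoes no phase shift.
The two reflections differ by half a wavelength.
For strong reflection here: 2 n t = (m + ½) λ.
λ = 2 n t / (m + ½). The second-longest wavelength is m = 1: λ = 2 × 1.37 × 226 / 1.50 = 413 nm.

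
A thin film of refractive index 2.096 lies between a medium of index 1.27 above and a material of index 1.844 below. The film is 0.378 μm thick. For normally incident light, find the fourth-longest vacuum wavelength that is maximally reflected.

At the upper boundary (n = 1.27 to n = 2.096) the reflected ray undergoes a half-wave phase shift.
Ray reflecting at the bottom interface goes from n = 2.096 toward n = 1.844: no phase shift.
Net: one phase inversion between the two reflected rays.
For strong reflection here: 2 n t = (m + ½) λ.
λ = 2 n t / (m + ½). The fourth-longest wavelength is m = 3: λ = 2 × 2.096 × 378 / 3.50 = 453 nm.

453 nm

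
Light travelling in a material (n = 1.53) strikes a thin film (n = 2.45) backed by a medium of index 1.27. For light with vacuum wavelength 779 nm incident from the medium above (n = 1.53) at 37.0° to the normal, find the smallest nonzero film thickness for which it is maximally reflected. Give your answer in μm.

At the upper boundary (n = 1.53 to n = 2.45) the reflected ray undergoes a half-wave phase shift.
Ray reflecting at the bottom interface goes from n = 2.45 toward n = 1.27: no phase shift.
Net: one phase inversion between the two reflected rays.
With one net inversion, constructive interference in reflection requires 2 n t cos θ_r = (m + ½) λ.
Snell's law: 1.53 sin 37.0° = 2.45 sin θ_r → sin θ_r = 0.376, cos θ_r = 0.927.
Minimum at m = 0: t = λ / (4 n cos θ_r) = 779 / (4 × 2.45 × 0.927) = 85.8 nm.

0.0858 μm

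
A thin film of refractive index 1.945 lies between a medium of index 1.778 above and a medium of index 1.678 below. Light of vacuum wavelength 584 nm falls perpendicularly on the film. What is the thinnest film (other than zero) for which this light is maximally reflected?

75.1 nm

Ray reflecting at the top interface goes from n = 1.778 toward n = 1.945: a half-wave phase shift.
Ray reflecting at the bottom interface goes from n = 1.945 toward n = 1.678: no phase shift.
Net: one phase inversion between the two reflected rays.
With one net inversion, constructive interference in reflection requires 2 n t = (m + ½) λ.
Minimum at m = 0: t = λ / (4 n) = 584 / (4 × 1.945) = 75.1 nm.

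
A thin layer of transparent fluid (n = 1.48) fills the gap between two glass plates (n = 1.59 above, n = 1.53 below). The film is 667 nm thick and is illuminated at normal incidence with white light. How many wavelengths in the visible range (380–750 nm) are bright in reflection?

2

Ray reflecting at the top interface goes from n = 1.59 toward n = 1.48: no phase shift.
Bottom surface (1.48 → 1.53): reflection off a higher-index medium gives a half-wave phase shift.
The two reflections differ by half a wavelength.
So the condition for constructive reflection is 2 n t = (m + ½) λ.
λ = 2 n t / (m + ½) = 1974 / (m + ½) nm.
m=2: 790 nm (IR); m=3: 564 nm (visible); m=4: 439 nm (visible); m=5: 359 nm (UV).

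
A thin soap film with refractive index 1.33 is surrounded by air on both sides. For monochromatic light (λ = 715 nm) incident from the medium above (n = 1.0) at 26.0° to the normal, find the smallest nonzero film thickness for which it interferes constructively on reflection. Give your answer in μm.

0.142 μm

Ray reflecting at the top interface goes from n = 1.0 toward n = 1.33: a half-wave phase shift.
Ray reflecting at the bottom interface goes from n = 1.33 toward n = 1.0: no phase shift.
Net: one phase inversion between the two reflected rays.
So the condition for constructive reflection is 2 n t cos θ_r = (m + ½) λ.
Snell's law: 1.0 sin 26.0° = 1.33 sin θ_r → sin θ_r = 0.330, cos θ_r = 0.944.
Minimum at m = 0: t = λ / (4 n cos θ_r) = 715 / (4 × 1.33 × 0.944) = 142 nm.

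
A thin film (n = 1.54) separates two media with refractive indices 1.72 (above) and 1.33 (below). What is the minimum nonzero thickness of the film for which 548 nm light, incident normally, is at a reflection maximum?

Ray reflecting at the top interface goes from n = 1.72 toward n = 1.54: no phase shift.
Ray reflecting at the bottom interface goes from n = 1.54 toward n = 1.33: no phase shift.
Net: no relative phase inversion (both shifts match).
With no net inversion, constructive interference in reflection requires 2 n t = m λ.
Minimum nonzero at m = 1: t = λ / (2 n) = 548 / (2 × 1.54) = 178 nm.

178 nm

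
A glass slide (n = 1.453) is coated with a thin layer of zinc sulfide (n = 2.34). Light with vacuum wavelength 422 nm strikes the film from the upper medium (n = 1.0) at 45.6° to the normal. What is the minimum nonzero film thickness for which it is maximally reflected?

47.3 nm

Ray reflecting at the top interface goes from n = 1.0 toward n = 2.34: a half-wave phase shift.
Ray reflecting at the bottom interface goes from n = 2.34 toward n = 1.453: no phase shift.
The two reflections differ by half a wavelength.
With one net inversion, constructive interference in reflection requires 2 n t cos θ_r = (m + ½) λ.
Snell's law: 1.0 sin 45.6° = 2.34 sin θ_r → sin θ_r = 0.305, cos θ_r = 0.952.
Minimum at m = 0: t = λ / (4 n cos θ_r) = 422 / (4 × 2.34 × 0.952) = 47.3 nm.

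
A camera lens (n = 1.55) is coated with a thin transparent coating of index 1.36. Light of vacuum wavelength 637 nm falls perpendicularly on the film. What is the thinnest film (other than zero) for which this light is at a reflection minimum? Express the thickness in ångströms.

Ray reflecting at the top interface goes from n = 1.0 toward n = 1.36: a half-wave phase shift.
Bottom surface (1.36 → 1.55): reflection off a higher-index medium gives a half-wave phase shift.
Net: no relative phase inversion (both shifts match).
So the condition for destructive reflection is 2 n t = (m + ½) λ.
Minimum at m = 0: t = λ / (4 n) = 637 / (4 × 1.36) = 117 nm.

1171 Å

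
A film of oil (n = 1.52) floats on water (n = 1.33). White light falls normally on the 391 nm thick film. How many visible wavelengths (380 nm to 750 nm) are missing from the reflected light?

2

At the upper boundary (n = 1.0 to n = 1.52) the reflected ray undergoes a half-wave phase shift.
At the lower boundary (n = 1.52 to n = 1.33) the reflected ray undergoes no phase shift.
Net: one phase inversion between the two reflected rays.
With one net inversion, destructive interference in reflection requires 2 n t = m λ.
λ = 2 n t / m = 1189 / m nm.
m=1: 1189 nm (IR); m=2: 594 nm (visible); m=3: 396 nm (visible); m=4: 297 nm (UV).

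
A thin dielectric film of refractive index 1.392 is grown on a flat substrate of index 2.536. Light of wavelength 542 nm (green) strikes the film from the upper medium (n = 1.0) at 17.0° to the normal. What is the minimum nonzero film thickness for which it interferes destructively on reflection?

Ray reflecting at the top interface goes from n = 1.0 toward n = 1.392: a half-wave phase shift.
At the lower boundary (n = 1.392 to n = 2.536) the reflected ray undergoes a half-wave phase shift.
Net: no relative phase inversion (both shifts match).
With no net inversion, destructive interference in reflection requires 2 n t cos θ_r = (m + ½) λ.
Snell's law: 1.0 sin 17.0° = 1.392 sin θ_r → sin θ_r = 0.210, cos θ_r = 0.978.
Minimum at m = 0: t = λ / (4 n cos θ_r) = 542 / (4 × 1.392 × 0.978) = 99.6 nm.

99.6 nm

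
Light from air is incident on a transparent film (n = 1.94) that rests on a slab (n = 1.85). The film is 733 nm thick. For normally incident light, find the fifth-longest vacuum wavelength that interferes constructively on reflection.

632 nm

Ray reflecting at the top interface goes from n = 1.0 toward n = 1.94: a half-wave phase shift.
Ray reflecting at the bottom interface goes from n = 1.94 toward n = 1.85: no phase shift.
Net: one phase inversion between the two reflected rays.
With one net inversion, constructive interference in reflection requires 2 n t = (m + ½) λ.
λ = 2 n t / (m + ½). The fifth-longest wavelength is m = 4: λ = 2 × 1.94 × 733 / 4.50 = 632 nm.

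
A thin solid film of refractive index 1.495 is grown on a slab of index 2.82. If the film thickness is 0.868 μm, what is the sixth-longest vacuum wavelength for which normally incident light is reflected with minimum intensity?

472 nm

At the upper boundary (n = 1.0 to n = 1.495) the reflected ray undergoes a half-wave phase shift.
At the lower boundary (n = 1.495 to n = 2.82) the reflected ray undergoes a half-wave phase shift.
Net: no relative phase inversion (both shifts match).
So the condition for destructive reflection is 2 n t = (m + ½) λ.
λ = 2 n t / (m + ½). The sixth-longest wavelength is m = 5: λ = 2 × 1.495 × 868 / 5.50 = 472 nm.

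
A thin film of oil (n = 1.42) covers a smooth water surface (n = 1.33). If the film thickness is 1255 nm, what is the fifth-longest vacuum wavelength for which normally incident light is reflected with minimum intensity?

713 nm

Top surface (1.0 → 1.42): reflection off a higher-index medium gives a half-wave phase shift.
Bottom surface (1.42 → 1.33): reflection off a lower-index medium gives no phase shift.
Net: one phase inversion between the two reflected rays.
So the condition for destructive reflection is 2 n t = m λ.
λ = 2 n t / m. The fifth-longest wavelength is m = 5: λ = 2 × 1.42 × 1255 / 5.00 = 713 nm.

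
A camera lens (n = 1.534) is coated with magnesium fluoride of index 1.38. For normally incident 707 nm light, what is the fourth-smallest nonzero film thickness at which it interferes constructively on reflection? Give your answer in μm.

At the upper boundary (n = 1.0 to n = 1.38) the reflected ray undergoes a half-wave phase shift.
At the lower boundary (n = 1.38 to n = 1.534) the reflected ray undergoes a half-wave phase shift.
The two reflections carry the same phase change, so no net offset.
So the condition for constructive reflection is 2 n t = m λ.
The fourth-smallest nonzero thickness corresponds to m = 4: t = m λ / (2 n) = 4.00 × 707 / (2 × 1.38) = 1025 nm.

1.02 μm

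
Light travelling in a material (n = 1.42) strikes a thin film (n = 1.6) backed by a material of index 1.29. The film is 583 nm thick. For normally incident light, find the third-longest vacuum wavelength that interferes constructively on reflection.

746 nm

Ray reflecting at the top interface goes from n = 1.42 toward n = 1.6: a half-wave phase shift.
Ray reflecting at the bottom interface goes from n = 1.6 toward n = 1.29: no phase shift.
Net: one phase inversion between the two reflected rays.
So the condition for constructive reflection is 2 n t = (m + ½) λ.
λ = 2 n t / (m + ½). The third-longest wavelength is m = 2: λ = 2 × 1.6 × 583 / 2.50 = 746 nm.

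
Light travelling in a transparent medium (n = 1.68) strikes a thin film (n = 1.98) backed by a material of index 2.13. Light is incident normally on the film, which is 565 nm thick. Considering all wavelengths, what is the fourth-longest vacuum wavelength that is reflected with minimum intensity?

Top surface (1.68 → 1.98): reflection off a higher-index medium gives a half-wave phase shift.
At the lower boundary (n = 1.98 to n = 2.13) the reflected ray undergoes a half-wave phase shift.
Zero or two π shifts → no net half-wave offset.
With no net inversion, destructive interference in reflection requires 2 n t = (m + ½) λ.
λ = 2 n t / (m + ½). The fourth-longest wavelength is m = 3: λ = 2 × 1.98 × 565 / 3.50 = 639 nm.

639 nm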